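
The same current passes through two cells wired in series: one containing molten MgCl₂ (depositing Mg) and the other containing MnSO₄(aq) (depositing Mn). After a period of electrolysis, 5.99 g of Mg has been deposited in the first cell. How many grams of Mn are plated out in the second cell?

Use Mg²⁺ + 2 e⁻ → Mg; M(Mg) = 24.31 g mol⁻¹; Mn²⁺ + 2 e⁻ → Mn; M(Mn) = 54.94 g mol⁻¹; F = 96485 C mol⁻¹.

n(Mg) = 5.99 / 24.31 = 0.2464 mol.
Since Mg²⁺ + 2 e⁻ → Mg, n(e⁻) passed = 2 × 0.2464 = 0.4928 mol.
Cells in series carry the same charge, so the same 0.4928 mol of electrons passes through cell 2.
Mn²⁺ + 2 e⁻ → Mn, so n(Mn) = 0.4928 / 2 = 0.2464 mol.
m(Mn) = 0.2464 × 54.94 = 13.5 g.

13.5 g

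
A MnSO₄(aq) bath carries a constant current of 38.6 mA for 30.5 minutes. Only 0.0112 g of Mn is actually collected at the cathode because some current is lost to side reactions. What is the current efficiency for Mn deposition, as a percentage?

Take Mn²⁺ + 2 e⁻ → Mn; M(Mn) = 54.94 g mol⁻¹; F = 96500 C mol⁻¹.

55.7 %

Q = I·t = 0.03860 × 1830.0 = 70.64 C; n(e⁻) = 70.64/96500 = 0.0007320 mol.
Theoretical n(Mn) = n(e⁻)/2 = 0.0003660 mol, i.e. m_theo = 0.0003660 × 54.94 = 0.02011 g.
Efficiency = m_actual / m_theo = 0.0112 / 0.02011 = 55.7 %.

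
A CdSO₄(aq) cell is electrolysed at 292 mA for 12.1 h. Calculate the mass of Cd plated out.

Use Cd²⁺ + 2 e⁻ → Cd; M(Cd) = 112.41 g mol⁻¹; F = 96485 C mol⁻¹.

7.41 g

Q = I·t = 0.2920 A × 43560 s = 12720 C.
n(e⁻) = Q/F = 12720 / 96485 = 0.1318 mol.
Cd²⁺ + 2 e⁻ → Cd, so n(Cd) = n(e⁻)/2 = 0.06591 mol.
m = n·M = 0.06591 × 112.41 = 7.41 g.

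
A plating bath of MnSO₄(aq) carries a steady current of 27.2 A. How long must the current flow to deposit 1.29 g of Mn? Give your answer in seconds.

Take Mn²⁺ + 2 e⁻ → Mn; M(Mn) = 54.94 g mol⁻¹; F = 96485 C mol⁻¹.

n(Mn) = m/M = 1.29 / 54.94 = 0.02348 mol.
Each Mn atom requires 2 electrons, so n(e⁻) = 2 × 0.02348 = 0.04696 mol.
Q = n(e⁻)·F = 0.04696 × 96485 = 4531 C.
t = Q/I = 4531 / 27.20 A = 166.6 s.

167 s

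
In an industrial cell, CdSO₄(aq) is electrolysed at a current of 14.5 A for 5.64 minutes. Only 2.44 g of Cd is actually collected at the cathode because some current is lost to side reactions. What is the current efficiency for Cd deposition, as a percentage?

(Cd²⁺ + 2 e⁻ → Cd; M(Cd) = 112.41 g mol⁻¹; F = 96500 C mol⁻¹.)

Q = I·t = 14.50 × 338.40 = 4907 C; n(e⁻) = 4907/96500 = 0.05085 mol.
Theoretical n(Cd) = n(e⁻)/2 = 0.02542 mol, i.e. m_theo = 0.02542 × 112.41 = 2.858 g.
Efficiency = m_actual / m_theo = 2.44 / 2.858 = 85.4 %.

85.4 %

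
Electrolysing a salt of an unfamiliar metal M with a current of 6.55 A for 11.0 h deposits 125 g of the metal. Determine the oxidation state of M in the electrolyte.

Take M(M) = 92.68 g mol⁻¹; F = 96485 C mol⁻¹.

+2

Q = I·t = 6.550 A × 39600 s = 259400 C, so n(e⁻) = 259400/96485 = 2.688 mol.
n(M) deposited = 125 / 92.68 = 1.349 mol.
Electrons per atom = n(e⁻)/n(M) = 2.688 / 1.349 = 1.99 ≈ 2, so the ion is M²⁺.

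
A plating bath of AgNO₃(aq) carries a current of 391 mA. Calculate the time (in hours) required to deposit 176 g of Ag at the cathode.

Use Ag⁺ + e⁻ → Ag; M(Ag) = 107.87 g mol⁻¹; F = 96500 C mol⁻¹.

n(Ag) = m/M = 176 / 107.87 = 1.632 mol.
Each Ag atom requires 1 electron, so n(e⁻) = 1 × 1.632 = 1.632 mol.
Q = n(e⁻)·F = 1.632 × 96500 = 157400 C.
t = Q/I = 157400 / 0.3910 A = 402700 s = 112 h.

112 h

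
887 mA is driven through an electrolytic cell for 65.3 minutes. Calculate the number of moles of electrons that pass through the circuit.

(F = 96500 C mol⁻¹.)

0.0360 mol

Q = I·t = 0.8870 A × 3918.0 s = 3475 C.
n(e⁻) = Q/F = 3475 / 96500 = 0.0360 mol.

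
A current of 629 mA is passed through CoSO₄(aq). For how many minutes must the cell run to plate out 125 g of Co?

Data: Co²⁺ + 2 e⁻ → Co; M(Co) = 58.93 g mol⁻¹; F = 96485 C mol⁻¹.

n(Co) = m/M = 125 / 58.93 = 2.121 mol.
Each Co atom requires 2 electrons, so n(e⁻) = 2 × 2.121 = 4.242 mol.
Q = n(e⁻)·F = 4.242 × 96485 = 409300 C.
t = Q/I = 409300 / 0.6290 A = 650700 s = 10800 min.

10800 min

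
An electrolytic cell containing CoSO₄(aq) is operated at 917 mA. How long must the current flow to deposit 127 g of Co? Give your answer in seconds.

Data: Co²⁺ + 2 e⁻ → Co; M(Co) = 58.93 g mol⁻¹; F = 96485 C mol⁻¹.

4.54 × 10⁵ s

n(Co) = m/M = 127 / 58.93 = 2.155 mol.
Each Co atom requires 2 electrons, so n(e⁻) = 2 × 2.155 = 4.310 mol.
Q = n(e⁻)·F = 4.310 × 96485 = 415900 C.
t = Q/I = 415900 / 0.9170 A = 453500 s.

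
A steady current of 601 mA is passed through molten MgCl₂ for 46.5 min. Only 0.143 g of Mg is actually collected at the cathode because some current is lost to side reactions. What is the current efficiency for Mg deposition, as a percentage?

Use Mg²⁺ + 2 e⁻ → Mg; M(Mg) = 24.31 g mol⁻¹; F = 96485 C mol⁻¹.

67.7 %

Q = I·t = 0.6010 × 2790.0 = 1677 C; n(e⁻) = 1677/96485 = 0.01738 mol.
Theoretical n(Mg) = n(e⁻)/2 = 0.008689 mol, i.e. m_theo = 0.008689 × 24.31 = 0.2112 g.
Efficiency = m_actual / m_theo = 0.143 / 0.2112 = 67.7 %.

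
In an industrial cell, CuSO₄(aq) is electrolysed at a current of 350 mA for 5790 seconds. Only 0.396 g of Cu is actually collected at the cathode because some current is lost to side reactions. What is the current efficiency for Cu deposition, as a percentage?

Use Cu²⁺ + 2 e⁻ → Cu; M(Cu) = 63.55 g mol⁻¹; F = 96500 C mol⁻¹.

59.3 %

Q = I·t = 0.3500 × 5790.0 = 2026 C; n(e⁻) = 2026/96500 = 0.02100 mol.
Theoretical n(Cu) = n(e⁻)/2 = 0.01050 mol, i.e. m_theo = 0.01050 × 63.55 = 0.6673 g.
Efficiency = m_actual / m_theo = 0.396 / 0.6673 = 59.3 %.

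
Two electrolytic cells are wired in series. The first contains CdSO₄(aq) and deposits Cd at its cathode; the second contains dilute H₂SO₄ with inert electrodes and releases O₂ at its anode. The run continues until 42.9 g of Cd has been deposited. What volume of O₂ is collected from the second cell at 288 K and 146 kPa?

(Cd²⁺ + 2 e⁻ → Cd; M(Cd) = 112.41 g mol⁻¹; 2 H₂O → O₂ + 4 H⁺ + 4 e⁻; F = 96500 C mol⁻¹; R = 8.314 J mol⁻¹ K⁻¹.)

3.13 L

n(Cd) = 42.9 / 112.41 = 0.3816 mol, so n(e⁻) = 2 × 0.3816 = 0.7633 mol.
The cells are in series, so the same 0.7633 mol of electrons passes through the second cell.
2 H₂O → O₂ + 4 H⁺ + 4 e⁻ — 4 mol e⁻ per mol O₂, so n(O₂) = 0.7633/4 = 0.1908 mol.
V = nRT/P = (0.1908 × 8.314 × 288) / (146 × 10³) = 0.00313 m³ = 3.13 L.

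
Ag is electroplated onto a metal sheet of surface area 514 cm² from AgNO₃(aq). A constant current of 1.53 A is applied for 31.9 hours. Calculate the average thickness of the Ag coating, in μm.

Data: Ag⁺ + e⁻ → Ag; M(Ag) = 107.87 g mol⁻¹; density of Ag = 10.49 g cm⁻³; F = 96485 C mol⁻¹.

Q = I·t = 1.530 × 114840 = 175700 C; n(e⁻) = 1.821 mol.
n(Ag) = n(e⁻)/1 = 1.821 mol, so m = 1.821 × 107.87 = 196.4 g.
Volume = m/ρ = 196.4 / 10.49 = 18.73 cm³.
Thickness = V/A = 18.73 / 514 = 0.0364 cm = 364 μm.

364 μm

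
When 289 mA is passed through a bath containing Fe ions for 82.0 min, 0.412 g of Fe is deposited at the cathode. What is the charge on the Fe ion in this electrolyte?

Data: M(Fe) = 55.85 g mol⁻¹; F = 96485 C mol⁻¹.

Q = I·t = 0.2890 A × 4920.0 s = 1422 C, so n(e⁻) = 1422/96485 = 0.01474 mol.
n(Fe) deposited = 0.412 / 55.85 = 0.007377 mol.
Electrons per atom = n(e⁻)/n(Fe) = 0.01474 / 0.007377 = 2.00 ≈ 2, so the ion is Fe²⁺.

+2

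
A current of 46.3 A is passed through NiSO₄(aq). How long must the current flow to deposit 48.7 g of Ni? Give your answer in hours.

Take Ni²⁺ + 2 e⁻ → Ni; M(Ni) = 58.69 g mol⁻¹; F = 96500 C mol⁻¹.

n(Ni) = m/M = 48.7 / 58.69 = 0.8298 mol.
Each Ni atom requires 2 electrons, so n(e⁻) = 2 × 0.8298 = 1.660 mol.
Q = n(e⁻)·F = 1.660 × 96500 = 160100 C.
t = Q/I = 160100 / 46.30 A = 3459 s = 0.961 h.

0.961 h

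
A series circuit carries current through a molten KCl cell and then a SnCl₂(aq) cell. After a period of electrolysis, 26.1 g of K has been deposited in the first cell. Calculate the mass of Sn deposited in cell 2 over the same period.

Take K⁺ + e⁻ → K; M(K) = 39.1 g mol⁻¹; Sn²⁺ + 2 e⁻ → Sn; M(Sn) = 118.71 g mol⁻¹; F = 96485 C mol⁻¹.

39.6 g

n(K) = 26.1 / 39.1 = 0.6675 mol.
Since K⁺ + e⁻ → K, n(e⁻) passed = 1 × 0.6675 = 0.6675 mol.
Cells in series carry the same charge, so the same 0.6675 mol of electrons passes through cell 2.
Sn²⁺ + 2 e⁻ → Sn, so n(Sn) = 0.6675 / 2 = 0.3338 mol.
m(Sn) = 0.3338 × 118.71 = 39.6 g.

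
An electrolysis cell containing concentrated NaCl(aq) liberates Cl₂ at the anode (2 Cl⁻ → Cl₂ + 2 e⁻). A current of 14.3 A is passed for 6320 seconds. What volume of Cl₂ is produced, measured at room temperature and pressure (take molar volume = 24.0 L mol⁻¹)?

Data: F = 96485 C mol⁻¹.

11.2 L

Q = I·t = 14.30 A × 6320.0 s = 90380 C.
n(e⁻) = Q/F = 90380 / 96485 = 0.9367 mol.
2 electrons are transferred per Cl₂ molecule, so n(Cl₂) = 0.9367 / 2 = 0.4683 mol.
V = n × V_m = 0.4683 × 24.0 = 11.2 L.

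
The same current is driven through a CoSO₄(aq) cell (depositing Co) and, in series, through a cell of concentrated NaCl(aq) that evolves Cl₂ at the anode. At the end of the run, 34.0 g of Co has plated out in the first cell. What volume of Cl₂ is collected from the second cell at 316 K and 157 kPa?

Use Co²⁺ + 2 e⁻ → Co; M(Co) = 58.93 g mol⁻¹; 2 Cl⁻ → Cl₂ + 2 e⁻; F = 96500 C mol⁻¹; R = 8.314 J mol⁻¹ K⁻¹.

n(Co) = 34.0 / 58.93 = 0.5770 mol, so n(e⁻) = 2 × 0.5770 = 1.154 mol.
The cells are in series, so the same 1.154 mol of electrons passes through the second cell.
2 Cl⁻ → Cl₂ + 2 e⁻ — 2 mol e⁻ per mol Cl₂, so n(Cl₂) = 1.154/2 = 0.5770 mol.
V = nRT/P = (0.5770 × 8.314 × 316) / (157 × 10³) = 0.00965 m³ = 9.65 L.

9.65 L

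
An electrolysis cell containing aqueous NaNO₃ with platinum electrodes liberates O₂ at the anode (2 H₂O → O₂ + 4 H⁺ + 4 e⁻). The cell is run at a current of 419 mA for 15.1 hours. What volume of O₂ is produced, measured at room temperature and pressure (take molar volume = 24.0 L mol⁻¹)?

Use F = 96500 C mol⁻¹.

1.42 L

Q = I·t = 0.4190 A × 54360 s = 22780 C.
n(e⁻) = Q/F = 22780 / 96500 = 0.2360 mol.
4 electrons are transferred per O₂ molecule, so n(O₂) = 0.2360 / 4 = 0.05901 mol.
V = n × V_m = 0.05901 × 24.0 = 1.42 L.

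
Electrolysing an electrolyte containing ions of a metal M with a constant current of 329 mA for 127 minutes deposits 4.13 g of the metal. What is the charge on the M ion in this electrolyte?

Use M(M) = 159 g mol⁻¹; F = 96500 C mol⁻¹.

+1

Q = I·t = 0.3290 A × 7620.0 s = 2507 C, so n(e⁻) = 2507/96500 = 0.02598 mol.
n(M) deposited = 4.13 / 159 = 0.02597 mol.
Electrons per atom = n(e⁻)/n(M) = 0.02598 / 0.02597 = 1.00 ≈ 1, so the ion is M⁺.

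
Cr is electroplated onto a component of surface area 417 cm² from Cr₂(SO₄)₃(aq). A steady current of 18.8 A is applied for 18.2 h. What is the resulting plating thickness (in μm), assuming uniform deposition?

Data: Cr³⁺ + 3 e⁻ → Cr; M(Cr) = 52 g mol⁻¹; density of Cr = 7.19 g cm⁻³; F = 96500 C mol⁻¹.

Q = I·t = 18.80 × 65520 = 1232000 C; n(e⁻) = 12.76 mol.
n(Cr) = n(e⁻)/3 = 4.255 mol, so m = 4.255 × 52 = 221.3 g.
Volume = m/ρ = 221.3 / 7.19 = 30.77 cm³.
Thickness = V/A = 30.77 / 417 = 0.0738 cm = 738 μm.

738 μm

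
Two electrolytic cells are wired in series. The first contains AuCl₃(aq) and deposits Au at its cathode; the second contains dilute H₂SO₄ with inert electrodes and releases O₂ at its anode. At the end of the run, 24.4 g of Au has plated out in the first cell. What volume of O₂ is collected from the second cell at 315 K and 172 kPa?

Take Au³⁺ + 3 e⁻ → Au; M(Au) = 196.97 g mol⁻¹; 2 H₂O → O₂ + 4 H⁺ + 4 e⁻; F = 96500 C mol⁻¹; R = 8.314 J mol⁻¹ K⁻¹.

1.41 L

n(Au) = 24.4 / 196.97 = 0.1239 mol, so n(e⁻) = 3 × 0.1239 = 0.3716 mol.
The cells are in series, so the same 0.3716 mol of electrons passes through the second cell.
2 H₂O → O₂ + 4 H⁺ + 4 e⁻ — 4 mol e⁻ per mol O₂, so n(O₂) = 0.3716/4 = 0.09291 mol.
V = nRT/P = (0.09291 × 8.314 × 315) / (172 × 10³) = 0.00141 m³ = 1.41 L.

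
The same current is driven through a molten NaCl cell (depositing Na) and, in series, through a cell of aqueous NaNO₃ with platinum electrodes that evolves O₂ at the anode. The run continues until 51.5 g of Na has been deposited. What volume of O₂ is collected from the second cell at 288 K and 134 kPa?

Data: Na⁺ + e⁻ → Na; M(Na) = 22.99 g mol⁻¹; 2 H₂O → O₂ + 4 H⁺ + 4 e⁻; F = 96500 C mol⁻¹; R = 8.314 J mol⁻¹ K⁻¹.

n(Na) = 51.5 / 22.99 = 2.240 mol, so n(e⁻) = 1 × 2.240 = 2.240 mol.
The cells are in series, so the same 2.240 mol of electrons passes through the second cell.
2 H₂O → O₂ + 4 H⁺ + 4 e⁻ — 4 mol e⁻ per mol O₂, so n(O₂) = 2.240/4 = 0.5600 mol.
V = nRT/P = (0.5600 × 8.314 × 288) / (134 × 10³) = 0.0100 m³ = 10.0 L.

10.0 L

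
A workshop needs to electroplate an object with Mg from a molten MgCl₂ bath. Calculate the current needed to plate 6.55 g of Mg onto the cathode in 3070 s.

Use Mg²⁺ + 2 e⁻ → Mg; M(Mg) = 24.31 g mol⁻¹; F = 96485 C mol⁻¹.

n(Mg) = 6.55 / 24.31 = 0.2694 mol.
n(e⁻) = 2 × 0.2694 = 0.5389 mol.
Q = n(e⁻)·F = 0.5389 × 96485 = 51990 C.
I = Q/t = 51990 / 3070.0 s = 16.9 A.

16.9 A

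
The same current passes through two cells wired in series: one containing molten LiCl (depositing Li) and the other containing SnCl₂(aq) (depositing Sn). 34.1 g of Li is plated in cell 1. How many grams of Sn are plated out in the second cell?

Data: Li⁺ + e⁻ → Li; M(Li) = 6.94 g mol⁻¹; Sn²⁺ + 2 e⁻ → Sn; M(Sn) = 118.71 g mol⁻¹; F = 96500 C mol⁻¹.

n(Li) = 34.1 / 6.94 = 4.914 mol.
Since Li⁺ + e⁻ → Li, n(e⁻) passed = 1 × 4.914 = 4.914 mol.
Cells in series carry the same charge, so the same 4.914 mol of electrons passes through cell 2.
Sn²⁺ + 2 e⁻ → Sn, so n(Sn) = 4.914 / 2 = 2.457 mol.
m(Sn) = 2.457 × 118.71 = 292 g.

292 g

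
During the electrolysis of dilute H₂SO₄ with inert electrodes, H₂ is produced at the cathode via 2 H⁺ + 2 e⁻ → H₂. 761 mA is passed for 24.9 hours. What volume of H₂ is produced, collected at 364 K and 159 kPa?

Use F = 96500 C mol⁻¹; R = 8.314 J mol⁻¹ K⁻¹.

Q = I·t = 0.7610 A × 89640 s = 68220 C.
n(e⁻) = Q/F = 68220 / 96500 = 0.7069 mol.
2 electrons are transferred per H₂ molecule, so n(H₂) = 0.7069 / 2 = 0.3535 mol.
V = nRT/P = (0.3535 × 8.314 × 364) / (159 × 10³ Pa) = 0.00673 m³ = 6.73 L.

6.73 L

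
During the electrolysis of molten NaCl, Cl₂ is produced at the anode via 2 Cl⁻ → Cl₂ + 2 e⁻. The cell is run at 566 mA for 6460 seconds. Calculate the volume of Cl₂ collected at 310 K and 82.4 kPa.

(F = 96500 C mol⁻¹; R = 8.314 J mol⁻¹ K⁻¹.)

0.593 L

Q = I·t = 0.5660 A × 6460.0 s = 3656 C.
n(e⁻) = Q/F = 3656 / 96500 = 0.03789 mol.
2 electrons are transferred per Cl₂ molecule, so n(Cl₂) = 0.03789 / 2 = 0.01894 mol.
V = nRT/P = (0.01894 × 8.314 × 310) / (82.4 × 10³ Pa) = 5.93 × 10⁻⁴ m³ = 0.593 L.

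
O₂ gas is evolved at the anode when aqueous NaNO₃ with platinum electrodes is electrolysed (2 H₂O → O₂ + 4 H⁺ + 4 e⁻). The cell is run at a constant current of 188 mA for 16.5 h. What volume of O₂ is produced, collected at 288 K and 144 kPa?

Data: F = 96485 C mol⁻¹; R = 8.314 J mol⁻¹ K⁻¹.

0.481 L

Q = I·t = 0.1880 A × 59400 s = 11170 C.
n(e⁻) = Q/F = 11170 / 96485 = 0.1157 mol.
4 electrons are transferred per O₂ molecule, so n(O₂) = 0.1157 / 4 = 0.02894 mol.
V = nRT/P = (0.02894 × 8.314 × 288) / (144 × 10³ Pa) = 4.81 × 10⁻⁴ m³ = 0.481 L.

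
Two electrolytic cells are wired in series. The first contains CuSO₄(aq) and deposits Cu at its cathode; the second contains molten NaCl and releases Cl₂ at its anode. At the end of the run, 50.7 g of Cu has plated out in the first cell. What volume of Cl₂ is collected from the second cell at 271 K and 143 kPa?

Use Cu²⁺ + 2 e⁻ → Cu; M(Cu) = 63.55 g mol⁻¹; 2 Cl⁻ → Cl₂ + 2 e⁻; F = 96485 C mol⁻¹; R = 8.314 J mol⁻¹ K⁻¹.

12.6 L

n(Cu) = 50.7 / 63.55 = 0.7978 mol, so n(e⁻) = 2 × 0.7978 = 1.596 mol.
The cells are in series, so the same 1.596 mol of electrons passes through the second cell.
2 Cl⁻ → Cl₂ + 2 e⁻ — 2 mol e⁻ per mol Cl₂, so n(Cl₂) = 1.596/2 = 0.7978 mol.
V = nRT/P = (0.7978 × 8.314 × 271) / (143 × 10³) = 0.0126 m³ = 12.6 L.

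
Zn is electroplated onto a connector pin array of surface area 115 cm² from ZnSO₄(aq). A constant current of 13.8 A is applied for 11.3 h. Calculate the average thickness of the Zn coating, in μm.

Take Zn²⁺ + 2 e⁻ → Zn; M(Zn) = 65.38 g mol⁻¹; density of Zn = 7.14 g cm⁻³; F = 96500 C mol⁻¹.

2320 μm

Q = I·t = 13.80 × 40680 = 561400 C; n(e⁻) = 5.817 mol.
n(Zn) = n(e⁻)/2 = 2.909 mol, so m = 2.909 × 65.38 = 190.2 g.
Volume = m/ρ = 190.2 / 7.14 = 26.63 cm³.
Thickness = V/A = 26.63 / 115 = 0.232 cm = 2320 μm.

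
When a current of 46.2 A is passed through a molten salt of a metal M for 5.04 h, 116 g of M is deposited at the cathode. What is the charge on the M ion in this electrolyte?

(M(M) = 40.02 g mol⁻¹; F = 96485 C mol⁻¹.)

+3

Q = I·t = 46.20 A × 18144 s = 838300 C, so n(e⁻) = 838300/96485 = 8.688 mol.
n(M) deposited = 116 / 40.02 = 2.899 mol.
Electrons per atom = n(e⁻)/n(M) = 8.688 / 2.899 = 3.00 ≈ 3, so the ion is M³⁺.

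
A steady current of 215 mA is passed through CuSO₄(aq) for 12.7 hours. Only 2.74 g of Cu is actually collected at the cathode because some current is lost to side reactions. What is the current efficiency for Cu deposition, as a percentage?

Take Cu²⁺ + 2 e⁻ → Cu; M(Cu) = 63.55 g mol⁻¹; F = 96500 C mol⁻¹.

Q = I·t = 0.2150 × 45720 = 9830 C; n(e⁻) = 9830/96500 = 0.1019 mol.
Theoretical n(Cu) = n(e⁻)/2 = 0.05093 mol, i.e. m_theo = 0.05093 × 63.55 = 3.237 g.
Efficiency = m_actual / m_theo = 2.74 / 3.237 = 84.7 %.

84.7 %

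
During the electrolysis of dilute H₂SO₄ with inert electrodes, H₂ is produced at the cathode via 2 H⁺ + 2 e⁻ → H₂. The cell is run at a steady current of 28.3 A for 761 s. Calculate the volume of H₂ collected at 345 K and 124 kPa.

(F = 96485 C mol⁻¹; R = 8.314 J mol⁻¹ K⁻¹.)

2.58 L

Q = I·t = 28.30 A × 761.00 s = 21540 C.
n(e⁻) = Q/F = 21540 / 96485 = 0.2232 mol.
2 electrons are transferred per H₂ molecule, so n(H₂) = 0.2232 / 2 = 0.1116 mol.
V = nRT/P = (0.1116 × 8.314 × 345) / (124 × 10³ Pa) = 0.00258 m³ = 2.58 L.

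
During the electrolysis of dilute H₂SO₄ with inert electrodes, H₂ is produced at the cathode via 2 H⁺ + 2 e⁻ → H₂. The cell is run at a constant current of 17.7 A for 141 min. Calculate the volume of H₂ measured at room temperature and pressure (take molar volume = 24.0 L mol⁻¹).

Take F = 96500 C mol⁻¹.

Q = I·t = 17.70 A × 8460.0 s = 149700 C.
n(e⁻) = Q/F = 149700 / 96500 = 1.552 mol.
2 electrons are transferred per H₂ molecule, so n(H₂) = 1.552 / 2 = 0.7759 mol.
V = n × V_m = 0.7759 × 24.0 = 18.6 L.

18.6 L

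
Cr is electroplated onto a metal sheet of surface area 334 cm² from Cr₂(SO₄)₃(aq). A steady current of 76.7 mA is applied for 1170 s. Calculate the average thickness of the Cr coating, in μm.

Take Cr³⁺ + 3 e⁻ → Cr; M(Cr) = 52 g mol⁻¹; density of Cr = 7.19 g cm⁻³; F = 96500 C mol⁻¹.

0.0671 μm

Q = I·t = 0.07670 × 1170.0 = 89.74 C; n(e⁻) = 0.0009299 mol.
n(Cr) = n(e⁻)/3 = 0.0003100 mol, so m = 0.0003100 × 52 = 0.01612 g.
Volume = m/ρ = 0.01612 / 7.19 = 0.002242 cm³.
Thickness = V/A = 0.002242 / 334 = 6.71 × 10⁻⁶ cm = 0.0671 μm.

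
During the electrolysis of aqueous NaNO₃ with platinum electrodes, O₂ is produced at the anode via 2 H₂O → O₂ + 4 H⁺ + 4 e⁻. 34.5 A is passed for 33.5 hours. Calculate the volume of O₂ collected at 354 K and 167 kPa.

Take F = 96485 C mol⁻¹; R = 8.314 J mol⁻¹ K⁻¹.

190 L

Q = I·t = 34.50 A × 120600 s = 4161000 C.
n(e⁻) = Q/F = 4161000 / 96485 = 43.12 mol.
4 electrons are transferred per O₂ molecule, so n(O₂) = 43.12 / 4 = 10.78 mol.
V = nRT/P = (10.78 × 8.314 × 354) / (167 × 10³ Pa) = 0.190 m³ = 190 L.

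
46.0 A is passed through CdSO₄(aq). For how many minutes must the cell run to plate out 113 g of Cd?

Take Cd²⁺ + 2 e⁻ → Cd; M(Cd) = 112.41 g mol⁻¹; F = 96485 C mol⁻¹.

70.3 min

n(Cd) = m/M = 113 / 112.41 = 1.005 mol.
Each Cd atom requires 2 electrons, so n(e⁻) = 2 × 1.005 = 2.010 mol.
Q = n(e⁻)·F = 2.010 × 96485 = 194000 C.
t = Q/I = 194000 / 46.00 A = 4217 s = 70.3 min.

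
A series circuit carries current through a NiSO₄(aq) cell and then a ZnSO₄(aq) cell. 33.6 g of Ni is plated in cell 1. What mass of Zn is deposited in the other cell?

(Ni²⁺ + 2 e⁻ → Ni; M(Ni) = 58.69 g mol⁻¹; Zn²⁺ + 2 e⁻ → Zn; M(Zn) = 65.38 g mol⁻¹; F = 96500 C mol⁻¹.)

n(Ni) = 33.6 / 58.69 = 0.5725 mol.
Since Ni²⁺ + 2 e⁻ → Ni, n(e⁻) passed = 2 × 0.5725 = 1.145 mol.
Cells in series carry the same charge, so the same 1.145 mol of electrons passes through cell 2.
Zn²⁺ + 2 e⁻ → Zn, so n(Zn) = 1.145 / 2 = 0.5725 mol.
m(Zn) = 0.5725 × 65.38 = 37.4 g.

37.4 g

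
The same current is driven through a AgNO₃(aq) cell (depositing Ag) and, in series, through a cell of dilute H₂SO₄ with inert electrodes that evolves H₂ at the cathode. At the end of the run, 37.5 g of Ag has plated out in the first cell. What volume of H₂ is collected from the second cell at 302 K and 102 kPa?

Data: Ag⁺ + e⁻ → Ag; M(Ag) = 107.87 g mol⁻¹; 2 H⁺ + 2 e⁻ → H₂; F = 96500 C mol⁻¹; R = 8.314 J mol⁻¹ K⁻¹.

n(Ag) = 37.5 / 107.87 = 0.3476 mol, so n(e⁻) = 1 × 0.3476 = 0.3476 mol.
The cells are in series, so the same 0.3476 mol of electrons passes through the second cell.
2 H⁺ + 2 e⁻ → H₂ — 2 mol e⁻ per mol H₂, so n(H₂) = 0.3476/2 = 0.1738 mol.
V = nRT/P = (0.1738 × 8.314 × 302) / (102 × 10³) = 0.00428 m³ = 4.28 L.

4.28 L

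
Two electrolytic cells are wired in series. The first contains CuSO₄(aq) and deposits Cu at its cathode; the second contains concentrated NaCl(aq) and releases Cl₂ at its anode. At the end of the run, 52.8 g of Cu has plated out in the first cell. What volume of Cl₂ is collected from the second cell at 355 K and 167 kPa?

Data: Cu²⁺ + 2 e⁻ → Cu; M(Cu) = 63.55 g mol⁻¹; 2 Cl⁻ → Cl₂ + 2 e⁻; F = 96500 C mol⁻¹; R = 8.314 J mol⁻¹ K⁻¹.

n(Cu) = 52.8 / 63.55 = 0.8308 mol, so n(e⁻) = 2 × 0.8308 = 1.662 mol.
The cells are in series, so the same 1.662 mol of electrons passes through the second cell.
2 Cl⁻ → Cl₂ + 2 e⁻ — 2 mol e⁻ per mol Cl₂, so n(Cl₂) = 1.662/2 = 0.8308 mol.
V = nRT/P = (0.8308 × 8.314 × 355) / (167 × 10³) = 0.0147 m³ = 14.7 L.

14.7 L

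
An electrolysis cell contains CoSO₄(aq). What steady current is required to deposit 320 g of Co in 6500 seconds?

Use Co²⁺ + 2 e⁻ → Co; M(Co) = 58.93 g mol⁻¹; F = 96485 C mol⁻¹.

n(Co) = 320 / 58.93 = 5.430 mol.
n(e⁻) = 2 × 5.430 = 10.86 mol.
Q = n(e⁻)·F = 10.86 × 96485 = 1048000 C.
I = Q/t = 1048000 / 6500.0 s = 161 A.

161 A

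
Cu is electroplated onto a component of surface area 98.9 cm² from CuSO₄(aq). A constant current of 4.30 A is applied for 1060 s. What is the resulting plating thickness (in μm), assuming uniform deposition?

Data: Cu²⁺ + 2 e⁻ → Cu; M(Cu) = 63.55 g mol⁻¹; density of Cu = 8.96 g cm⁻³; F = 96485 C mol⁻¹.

16.9 μm

Q = I·t = 4.300 × 1060.0 = 4558 C; n(e⁻) = 0.04724 mol.
n(Cu) = n(e⁻)/2 = 0.02362 mol, so m = 0.02362 × 63.55 = 1.501 g.
Volume = m/ρ = 1.501 / 8.96 = 0.1675 cm³.
Thickness = V/A = 0.1675 / 98.9 = 0.00169 cm = 16.9 μm.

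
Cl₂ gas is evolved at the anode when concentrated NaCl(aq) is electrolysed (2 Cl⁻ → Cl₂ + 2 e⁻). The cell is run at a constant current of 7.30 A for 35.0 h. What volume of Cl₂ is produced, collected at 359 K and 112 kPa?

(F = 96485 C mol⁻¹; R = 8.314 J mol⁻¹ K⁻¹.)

Q = I·t = 7.300 A × 126000 s = 919800 C.
n(e⁻) = Q/F = 919800 / 96485 = 9.533 mol.
2 electrons are transferred per Cl₂ molecule, so n(Cl₂) = 9.533 / 2 = 4.767 mol.
V = nRT/P = (4.767 × 8.314 × 359) / (112 × 10³ Pa) = 0.127 m³ = 127 L.

127 L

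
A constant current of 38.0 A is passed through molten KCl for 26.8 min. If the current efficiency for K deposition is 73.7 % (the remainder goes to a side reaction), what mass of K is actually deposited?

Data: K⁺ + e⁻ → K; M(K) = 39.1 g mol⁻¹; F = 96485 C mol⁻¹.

18.2 g

Q = I·t = 38.00 × 1608.0 = 61100 C.
n(e⁻) = 61100/96485 = 0.6333 mol; theoretically n(K) = 0.6333/1 = 0.6333 mol, m_theo = 24.76 g.
At 73.7 % efficiency, m_actual = 0.737 × 24.76 = 18.2 g.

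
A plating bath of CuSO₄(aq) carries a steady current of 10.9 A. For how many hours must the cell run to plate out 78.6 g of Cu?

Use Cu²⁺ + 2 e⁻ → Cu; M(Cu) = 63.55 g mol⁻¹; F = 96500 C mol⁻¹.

n(Cu) = m/M = 78.6 / 63.55 = 1.237 mol.
Each Cu atom requires 2 electrons, so n(e⁻) = 2 × 1.237 = 2.474 mol.
Q = n(e⁻)·F = 2.474 × 96500 = 238700 C.
t = Q/I = 238700 / 10.90 A = 21900 s = 6.08 h.

6.08 h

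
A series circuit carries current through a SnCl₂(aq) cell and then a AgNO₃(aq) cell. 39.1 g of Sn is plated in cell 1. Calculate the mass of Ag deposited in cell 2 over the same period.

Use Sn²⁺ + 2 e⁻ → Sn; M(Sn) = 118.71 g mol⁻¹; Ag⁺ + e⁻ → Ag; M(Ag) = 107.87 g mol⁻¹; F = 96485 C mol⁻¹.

71.1 g

n(Sn) = 39.1 / 118.71 = 0.3294 mol.
Since Sn²⁺ + 2 e⁻ → Sn, n(e⁻) passed = 2 × 0.3294 = 0.6587 mol.
Cells in series carry the same charge, so the same 0.6587 mol of electrons passes through cell 2.
Ag⁺ + e⁻ → Ag, so n(Ag) = 0.6587 / 1 = 0.6587 mol.
m(Ag) = 0.6587 × 107.87 = 71.1 g.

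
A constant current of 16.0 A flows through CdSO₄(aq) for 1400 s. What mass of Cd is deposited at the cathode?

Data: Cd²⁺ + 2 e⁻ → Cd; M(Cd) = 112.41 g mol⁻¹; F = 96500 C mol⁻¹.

13.0 g

Q = I·t = 16.00 A × 1400.0 s = 22400 C.
n(e⁻) = Q/F = 22400 / 96500 = 0.2321 mol.
Cd²⁺ + 2 e⁻ → Cd, so n(Cd) = n(e⁻)/2 = 0.1161 mol.
m = n·M = 0.1161 × 112.41 = 13.0 g.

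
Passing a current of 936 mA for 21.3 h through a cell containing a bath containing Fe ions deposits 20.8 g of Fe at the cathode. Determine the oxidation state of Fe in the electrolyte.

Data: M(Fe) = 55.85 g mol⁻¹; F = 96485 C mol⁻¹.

Q = I·t = 0.9360 A × 76680 s = 71770 C, so n(e⁻) = 71770/96485 = 0.7439 mol.
n(Fe) deposited = 20.8 / 55.85 = 0.3724 mol.
Electrons per atom = n(e⁻)/n(Fe) = 0.7439 / 0.3724 = 2.00 ≈ 2, so the ion is Fe²⁺.

+2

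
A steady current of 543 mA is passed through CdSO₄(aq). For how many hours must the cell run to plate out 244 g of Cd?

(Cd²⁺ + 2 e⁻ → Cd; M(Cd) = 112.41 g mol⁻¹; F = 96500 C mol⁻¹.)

n(Cd) = m/M = 244 / 112.41 = 2.171 mol.
Each Cd atom requires 2 electrons, so n(e⁻) = 2 × 2.171 = 4.341 mol.
Q = n(e⁻)·F = 4.341 × 96500 = 418900 C.
t = Q/I = 418900 / 0.5430 A = 771500 s = 214 h.

214 h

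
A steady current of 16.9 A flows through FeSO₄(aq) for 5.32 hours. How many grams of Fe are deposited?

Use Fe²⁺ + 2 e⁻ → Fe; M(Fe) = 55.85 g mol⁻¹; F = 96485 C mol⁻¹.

Q = I·t = 16.90 A × 19152 s = 323700 C.
n(e⁻) = Q/F = 323700 / 96485 = 3.355 mol.
Fe²⁺ + 2 e⁻ → Fe, so n(Fe) = n(e⁻)/2 = 1.677 mol.
m = n·M = 1.677 × 55.85 = 93.7 g.

93.7 g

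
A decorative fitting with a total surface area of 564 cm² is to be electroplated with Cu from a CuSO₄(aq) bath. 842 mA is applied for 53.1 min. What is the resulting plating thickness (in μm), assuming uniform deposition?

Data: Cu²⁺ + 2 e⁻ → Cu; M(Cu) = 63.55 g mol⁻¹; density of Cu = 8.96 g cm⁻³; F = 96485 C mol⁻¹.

1.75 μm

Q = I·t = 0.8420 × 3186.0 = 2683 C; n(e⁻) = 0.02780 mol.
n(Cu) = n(e⁻)/2 = 0.01390 mol, so m = 0.01390 × 63.55 = 0.8835 g.
Volume = m/ρ = 0.8835 / 8.96 = 0.09860 cm³.
Thickness = V/A = 0.09860 / 564 = 1.75 × 10⁻⁴ cm = 1.75 μm.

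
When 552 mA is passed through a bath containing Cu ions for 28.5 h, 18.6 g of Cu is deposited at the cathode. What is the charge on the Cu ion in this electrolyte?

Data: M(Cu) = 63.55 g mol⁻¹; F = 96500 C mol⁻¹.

Q = I·t = 0.5520 A × 102600 s = 56640 C, so n(e⁻) = 56640/96500 = 0.5869 mol.
n(Cu) deposited = 18.6 / 63.55 = 0.2927 mol.
Electrons per atom = n(e⁻)/n(Cu) = 0.5869 / 0.2927 = 2.01 ≈ 2, so the ion is Cu²⁺.

+2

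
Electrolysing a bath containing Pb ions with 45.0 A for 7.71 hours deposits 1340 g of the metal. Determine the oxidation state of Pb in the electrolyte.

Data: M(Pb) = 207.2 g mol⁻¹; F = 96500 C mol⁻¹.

Q = I·t = 45.00 A × 27756 s = 1249000 C, so n(e⁻) = 1249000/96500 = 12.94 mol.
n(Pb) deposited = 1340 / 207.2 = 6.467 mol.
Electrons per atom = n(e⁻)/n(Pb) = 12.94 / 6.467 = 2.00 ≈ 2, so the ion is Pb²⁺.

+2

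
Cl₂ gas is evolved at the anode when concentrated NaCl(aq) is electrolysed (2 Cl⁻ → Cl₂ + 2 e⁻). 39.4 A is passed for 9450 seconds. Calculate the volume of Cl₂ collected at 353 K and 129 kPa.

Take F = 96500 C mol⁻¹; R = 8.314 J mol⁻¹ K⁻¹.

43.9 L

Q = I·t = 39.40 A × 9450.0 s = 372300 C.
n(e⁻) = Q/F = 372300 / 96500 = 3.858 mol.
2 electrons are transferred per Cl₂ molecule, so n(Cl₂) = 3.858 / 2 = 1.929 mol.
V = nRT/P = (1.929 × 8.314 × 353) / (129 × 10³ Pa) = 0.0439 m³ = 43.9 L.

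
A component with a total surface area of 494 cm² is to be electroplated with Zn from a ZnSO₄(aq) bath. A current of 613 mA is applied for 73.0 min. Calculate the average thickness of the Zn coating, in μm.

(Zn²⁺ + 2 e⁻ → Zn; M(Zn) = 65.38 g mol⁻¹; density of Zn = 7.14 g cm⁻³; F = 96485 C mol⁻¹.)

Q = I·t = 0.6130 × 4380.0 = 2685 C; n(e⁻) = 0.02783 mol.
n(Zn) = n(e⁻)/2 = 0.01391 mol, so m = 0.01391 × 65.38 = 0.9097 g.
Volume = m/ρ = 0.9097 / 7.14 = 0.1274 cm³.
Thickness = V/A = 0.1274 / 494 = 2.58 × 10⁻⁴ cm = 2.58 μm.

2.58 μm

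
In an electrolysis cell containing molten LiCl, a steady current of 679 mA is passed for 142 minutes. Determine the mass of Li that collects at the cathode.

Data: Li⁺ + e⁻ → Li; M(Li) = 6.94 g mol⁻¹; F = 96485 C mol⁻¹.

Q = I·t = 0.6790 A × 8520.0 s = 5785 C.
n(e⁻) = Q/F = 5785 / 96485 = 0.05996 mol.
Li⁺ + e⁻ → Li, so n(Li) = n(e⁻)/1 = 0.05996 mol.
m = n·M = 0.05996 × 6.94 = 0.416 g.

0.416 g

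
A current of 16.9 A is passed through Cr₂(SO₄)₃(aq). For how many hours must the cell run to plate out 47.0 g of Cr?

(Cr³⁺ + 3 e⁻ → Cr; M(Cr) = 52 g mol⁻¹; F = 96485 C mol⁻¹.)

n(Cr) = m/M = 47.0 / 52 = 0.9038 mol.
Each Cr atom requires 3 electrons, so n(e⁻) = 3 × 0.9038 = 2.712 mol.
Q = n(e⁻)·F = 2.712 × 96485 = 261600 C.
t = Q/I = 261600 / 16.90 A = 15480 s = 4.30 h.

4.30 h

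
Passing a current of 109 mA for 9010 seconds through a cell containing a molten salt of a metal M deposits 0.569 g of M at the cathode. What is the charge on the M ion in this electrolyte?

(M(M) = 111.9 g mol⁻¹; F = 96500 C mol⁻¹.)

+2

Q = I·t = 0.1090 A × 9010.0 s = 982.1 C, so n(e⁻) = 982.1/96500 = 0.01018 mol.
n(M) deposited = 0.569 / 111.9 = 0.005085 mol.
Electrons per atom = n(e⁻)/n(M) = 0.01018 / 0.005085 = 2.00 ≈ 2, so the ion is M²⁺.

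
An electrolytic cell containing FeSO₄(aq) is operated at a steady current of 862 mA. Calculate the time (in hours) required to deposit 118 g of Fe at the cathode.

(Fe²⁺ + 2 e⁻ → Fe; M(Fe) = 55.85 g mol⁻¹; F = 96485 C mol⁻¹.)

131 h

n(Fe) = m/M = 118 / 55.85 = 2.113 mol.
Each Fe atom requires 2 electrons, so n(e⁻) = 2 × 2.113 = 4.226 mol.
Q = n(e⁻)·F = 4.226 × 96485 = 407700 C.
t = Q/I = 407700 / 0.8620 A = 473000 s = 131 h.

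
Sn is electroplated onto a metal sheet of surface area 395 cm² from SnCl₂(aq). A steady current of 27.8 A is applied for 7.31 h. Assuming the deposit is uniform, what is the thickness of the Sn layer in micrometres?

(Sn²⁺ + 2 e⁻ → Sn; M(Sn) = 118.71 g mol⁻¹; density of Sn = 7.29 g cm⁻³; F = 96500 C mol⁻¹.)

Q = I·t = 27.80 × 26316 = 731600 C; n(e⁻) = 7.581 mol.
n(Sn) = n(e⁻)/2 = 3.791 mol, so m = 3.791 × 118.71 = 450.0 g.
Volume = m/ρ = 450.0 / 7.29 = 61.73 cm³.
Thickness = V/A = 61.73 / 395 = 0.156 cm = 1560 μm.

1560 μm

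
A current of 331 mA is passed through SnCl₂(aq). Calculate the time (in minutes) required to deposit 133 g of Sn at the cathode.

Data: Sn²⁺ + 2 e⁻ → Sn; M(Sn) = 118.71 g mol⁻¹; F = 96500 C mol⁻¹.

10900 min

n(Sn) = m/M = 133 / 118.71 = 1.120 mol.
Each Sn atom requires 2 electrons, so n(e⁻) = 2 × 1.120 = 2.241 mol.
Q = n(e⁻)·F = 2.241 × 96500 = 216200 C.
t = Q/I = 216200 / 0.3310 A = 653300 s = 10900 min.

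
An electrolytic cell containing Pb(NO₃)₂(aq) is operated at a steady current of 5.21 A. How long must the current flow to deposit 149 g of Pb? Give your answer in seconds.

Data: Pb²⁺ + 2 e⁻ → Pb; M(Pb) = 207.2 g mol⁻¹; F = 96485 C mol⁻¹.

n(Pb) = m/M = 149 / 207.2 = 0.7191 mol.
Each Pb atom requires 2 electrons, so n(e⁻) = 2 × 0.7191 = 1.438 mol.
Q = n(e⁻)·F = 1.438 × 96485 = 138800 C.
t = Q/I = 138800 / 5.210 A = 26630 s.

26600 s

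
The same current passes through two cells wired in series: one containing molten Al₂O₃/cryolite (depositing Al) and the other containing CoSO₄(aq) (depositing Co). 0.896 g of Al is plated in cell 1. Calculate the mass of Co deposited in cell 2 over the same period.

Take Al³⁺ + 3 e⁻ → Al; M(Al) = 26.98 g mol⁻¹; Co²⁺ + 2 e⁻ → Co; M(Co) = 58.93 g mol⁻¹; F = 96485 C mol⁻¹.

2.94 g

n(Al) = 0.896 / 26.98 = 0.03321 mol.
Since Al³⁺ + 3 e⁻ → Al, n(e⁻) passed = 3 × 0.03321 = 0.09963 mol.
Cells in series carry the same charge, so the same 0.09963 mol of electrons passes through cell 2.
Co²⁺ + 2 e⁻ → Co, so n(Co) = 0.09963 / 2 = 0.04981 mol.
m(Co) = 0.04981 × 58.93 = 2.94 g.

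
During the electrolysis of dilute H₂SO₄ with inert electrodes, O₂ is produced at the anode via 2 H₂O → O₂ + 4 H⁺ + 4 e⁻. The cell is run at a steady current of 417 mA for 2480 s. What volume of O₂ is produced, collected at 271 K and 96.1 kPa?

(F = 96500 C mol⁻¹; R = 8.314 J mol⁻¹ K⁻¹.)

Q = I·t = 0.4170 A × 2480.0 s = 1034 C.
n(e⁻) = Q/F = 1034 / 96500 = 0.01072 mol.
4 electrons are transferred per O₂ molecule, so n(O₂) = 0.01072 / 4 = 0.002679 mol.
V = nRT/P = (0.002679 × 8.314 × 271) / (96.1 × 10³ Pa) = 6.28 × 10⁻⁵ m³ = 0.0628 L.

0.0628 L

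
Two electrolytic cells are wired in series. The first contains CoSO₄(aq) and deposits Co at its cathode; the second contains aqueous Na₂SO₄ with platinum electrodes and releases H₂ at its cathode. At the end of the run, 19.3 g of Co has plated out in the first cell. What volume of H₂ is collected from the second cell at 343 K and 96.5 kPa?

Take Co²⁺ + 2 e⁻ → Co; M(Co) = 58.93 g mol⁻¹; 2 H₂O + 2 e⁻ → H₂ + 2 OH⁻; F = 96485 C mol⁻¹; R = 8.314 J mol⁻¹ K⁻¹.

n(Co) = 19.3 / 58.93 = 0.3275 mol, so n(e⁻) = 2 × 0.3275 = 0.6550 mol.
The cells are in series, so the same 0.6550 mol of electrons passes through the second cell.
2 H₂O + 2 e⁻ → H₂ + 2 OH⁻ — 2 mol e⁻ per mol H₂, so n(H₂) = 0.6550/2 = 0.3275 mol.
V = nRT/P = (0.3275 × 8.314 × 343) / (96.5 × 10³) = 0.00968 m³ = 9.68 L.

9.68 L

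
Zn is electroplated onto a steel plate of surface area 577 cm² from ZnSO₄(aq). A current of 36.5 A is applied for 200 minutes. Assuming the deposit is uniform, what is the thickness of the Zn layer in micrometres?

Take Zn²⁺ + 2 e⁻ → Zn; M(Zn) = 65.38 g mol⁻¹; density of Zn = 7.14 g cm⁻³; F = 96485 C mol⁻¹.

Q = I·t = 36.50 × 12000 = 438000 C; n(e⁻) = 4.540 mol.
n(Zn) = n(e⁻)/2 = 2.270 mol, so m = 2.270 × 65.38 = 148.4 g.
Volume = m/ρ = 148.4 / 7.14 = 20.78 cm³.
Thickness = V/A = 20.78 / 577 = 0.0360 cm = 360 μm.

360 μm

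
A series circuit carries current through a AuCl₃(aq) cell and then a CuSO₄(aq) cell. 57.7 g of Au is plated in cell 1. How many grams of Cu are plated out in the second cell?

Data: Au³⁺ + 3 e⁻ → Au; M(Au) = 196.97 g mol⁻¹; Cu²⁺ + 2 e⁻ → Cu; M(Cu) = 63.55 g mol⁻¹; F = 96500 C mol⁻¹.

n(Au) = 57.7 / 196.97 = 0.2929 mol.
Since Au³⁺ + 3 e⁻ → Au, n(e⁻) passed = 3 × 0.2929 = 0.8788 mol.
Cells in series carry the same charge, so the same 0.8788 mol of electrons passes through cell 2.
Cu²⁺ + 2 e⁻ → Cu, so n(Cu) = 0.8788 / 2 = 0.4394 mol.
m(Cu) = 0.4394 × 63.55 = 27.9 g.

27.9 g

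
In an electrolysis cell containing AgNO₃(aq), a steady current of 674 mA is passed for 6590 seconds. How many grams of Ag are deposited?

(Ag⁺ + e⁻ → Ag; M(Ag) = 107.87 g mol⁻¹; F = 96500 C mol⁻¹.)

Q = I·t = 0.6740 A × 6590.0 s = 4442 C.
n(e⁻) = Q/F = 4442 / 96500 = 0.04603 mol.
Ag⁺ + e⁻ → Ag, so n(Ag) = n(e⁻)/1 = 0.04603 mol.
m = n·M = 0.04603 × 107.87 = 4.96 g.

4.96 g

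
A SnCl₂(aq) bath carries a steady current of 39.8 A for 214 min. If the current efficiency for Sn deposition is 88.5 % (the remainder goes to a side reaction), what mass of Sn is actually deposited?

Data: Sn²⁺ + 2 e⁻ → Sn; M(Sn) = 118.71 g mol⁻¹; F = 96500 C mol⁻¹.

278 g

Q = I·t = 39.80 × 12840 = 511000 C.
n(e⁻) = 511000/96500 = 5.296 mol; theoretically n(Sn) = 5.296/2 = 2.648 mol, m_theo = 314.3 g.
At 88.5 % efficiency, m_actual = 0.885 × 314.3 = 278 g.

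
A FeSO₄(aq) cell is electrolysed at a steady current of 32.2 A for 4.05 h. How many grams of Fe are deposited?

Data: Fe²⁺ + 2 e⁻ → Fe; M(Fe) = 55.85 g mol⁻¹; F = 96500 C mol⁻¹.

136 g

Q = I·t = 32.20 A × 14580 s = 469500 C.
n(e⁻) = Q/F = 469500 / 96500 = 4.865 mol.
Fe²⁺ + 2 e⁻ → Fe, so n(Fe) = n(e⁻)/2 = 2.433 mol.
m = n·M = 2.433 × 55.85 = 136 g.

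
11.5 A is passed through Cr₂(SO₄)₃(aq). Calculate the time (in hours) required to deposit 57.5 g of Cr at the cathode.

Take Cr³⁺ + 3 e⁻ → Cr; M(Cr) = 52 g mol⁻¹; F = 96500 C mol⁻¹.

n(Cr) = m/M = 57.5 / 52 = 1.106 mol.
Each Cr atom requires 3 electrons, so n(e⁻) = 3 × 1.106 = 3.317 mol.
Q = n(e⁻)·F = 3.317 × 96500 = 320100 C.
t = Q/I = 320100 / 11.50 A = 27840 s = 7.73 h.

7.73 h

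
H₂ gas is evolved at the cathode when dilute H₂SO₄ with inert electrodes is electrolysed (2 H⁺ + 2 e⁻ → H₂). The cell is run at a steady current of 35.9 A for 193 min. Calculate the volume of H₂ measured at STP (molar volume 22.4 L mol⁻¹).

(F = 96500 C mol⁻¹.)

48.2 L

Q = I·t = 35.90 A × 11580 s = 415700 C.
n(e⁻) = Q/F = 415700 / 96500 = 4.308 mol.
2 electrons are transferred per H₂ molecule, so n(H₂) = 4.308 / 2 = 2.154 mol.
V = n × V_m = 2.154 × 22.4 = 48.2 L.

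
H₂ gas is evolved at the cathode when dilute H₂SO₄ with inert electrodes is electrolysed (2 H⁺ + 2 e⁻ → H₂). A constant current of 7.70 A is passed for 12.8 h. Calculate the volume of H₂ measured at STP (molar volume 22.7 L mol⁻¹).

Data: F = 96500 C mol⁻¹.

41.7 L

Q = I·t = 7.700 A × 46080 s = 354800 C.
n(e⁻) = Q/F = 354800 / 96500 = 3.677 mol.
2 electrons are transferred per H₂ molecule, so n(H₂) = 3.677 / 2 = 1.838 mol.
V = n × V_m = 1.838 × 22.7 = 41.7 L.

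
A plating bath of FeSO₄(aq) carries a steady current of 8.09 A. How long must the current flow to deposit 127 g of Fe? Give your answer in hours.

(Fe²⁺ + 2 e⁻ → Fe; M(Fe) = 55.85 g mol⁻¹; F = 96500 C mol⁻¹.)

n(Fe) = m/M = 127 / 55.85 = 2.274 mol.
Each Fe atom requires 2 electrons, so n(e⁻) = 2 × 2.274 = 4.548 mol.
Q = n(e⁻)·F = 4.548 × 96500 = 438900 C.
t = Q/I = 438900 / 8.090 A = 54250 s = 15.1 h.

15.1 h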